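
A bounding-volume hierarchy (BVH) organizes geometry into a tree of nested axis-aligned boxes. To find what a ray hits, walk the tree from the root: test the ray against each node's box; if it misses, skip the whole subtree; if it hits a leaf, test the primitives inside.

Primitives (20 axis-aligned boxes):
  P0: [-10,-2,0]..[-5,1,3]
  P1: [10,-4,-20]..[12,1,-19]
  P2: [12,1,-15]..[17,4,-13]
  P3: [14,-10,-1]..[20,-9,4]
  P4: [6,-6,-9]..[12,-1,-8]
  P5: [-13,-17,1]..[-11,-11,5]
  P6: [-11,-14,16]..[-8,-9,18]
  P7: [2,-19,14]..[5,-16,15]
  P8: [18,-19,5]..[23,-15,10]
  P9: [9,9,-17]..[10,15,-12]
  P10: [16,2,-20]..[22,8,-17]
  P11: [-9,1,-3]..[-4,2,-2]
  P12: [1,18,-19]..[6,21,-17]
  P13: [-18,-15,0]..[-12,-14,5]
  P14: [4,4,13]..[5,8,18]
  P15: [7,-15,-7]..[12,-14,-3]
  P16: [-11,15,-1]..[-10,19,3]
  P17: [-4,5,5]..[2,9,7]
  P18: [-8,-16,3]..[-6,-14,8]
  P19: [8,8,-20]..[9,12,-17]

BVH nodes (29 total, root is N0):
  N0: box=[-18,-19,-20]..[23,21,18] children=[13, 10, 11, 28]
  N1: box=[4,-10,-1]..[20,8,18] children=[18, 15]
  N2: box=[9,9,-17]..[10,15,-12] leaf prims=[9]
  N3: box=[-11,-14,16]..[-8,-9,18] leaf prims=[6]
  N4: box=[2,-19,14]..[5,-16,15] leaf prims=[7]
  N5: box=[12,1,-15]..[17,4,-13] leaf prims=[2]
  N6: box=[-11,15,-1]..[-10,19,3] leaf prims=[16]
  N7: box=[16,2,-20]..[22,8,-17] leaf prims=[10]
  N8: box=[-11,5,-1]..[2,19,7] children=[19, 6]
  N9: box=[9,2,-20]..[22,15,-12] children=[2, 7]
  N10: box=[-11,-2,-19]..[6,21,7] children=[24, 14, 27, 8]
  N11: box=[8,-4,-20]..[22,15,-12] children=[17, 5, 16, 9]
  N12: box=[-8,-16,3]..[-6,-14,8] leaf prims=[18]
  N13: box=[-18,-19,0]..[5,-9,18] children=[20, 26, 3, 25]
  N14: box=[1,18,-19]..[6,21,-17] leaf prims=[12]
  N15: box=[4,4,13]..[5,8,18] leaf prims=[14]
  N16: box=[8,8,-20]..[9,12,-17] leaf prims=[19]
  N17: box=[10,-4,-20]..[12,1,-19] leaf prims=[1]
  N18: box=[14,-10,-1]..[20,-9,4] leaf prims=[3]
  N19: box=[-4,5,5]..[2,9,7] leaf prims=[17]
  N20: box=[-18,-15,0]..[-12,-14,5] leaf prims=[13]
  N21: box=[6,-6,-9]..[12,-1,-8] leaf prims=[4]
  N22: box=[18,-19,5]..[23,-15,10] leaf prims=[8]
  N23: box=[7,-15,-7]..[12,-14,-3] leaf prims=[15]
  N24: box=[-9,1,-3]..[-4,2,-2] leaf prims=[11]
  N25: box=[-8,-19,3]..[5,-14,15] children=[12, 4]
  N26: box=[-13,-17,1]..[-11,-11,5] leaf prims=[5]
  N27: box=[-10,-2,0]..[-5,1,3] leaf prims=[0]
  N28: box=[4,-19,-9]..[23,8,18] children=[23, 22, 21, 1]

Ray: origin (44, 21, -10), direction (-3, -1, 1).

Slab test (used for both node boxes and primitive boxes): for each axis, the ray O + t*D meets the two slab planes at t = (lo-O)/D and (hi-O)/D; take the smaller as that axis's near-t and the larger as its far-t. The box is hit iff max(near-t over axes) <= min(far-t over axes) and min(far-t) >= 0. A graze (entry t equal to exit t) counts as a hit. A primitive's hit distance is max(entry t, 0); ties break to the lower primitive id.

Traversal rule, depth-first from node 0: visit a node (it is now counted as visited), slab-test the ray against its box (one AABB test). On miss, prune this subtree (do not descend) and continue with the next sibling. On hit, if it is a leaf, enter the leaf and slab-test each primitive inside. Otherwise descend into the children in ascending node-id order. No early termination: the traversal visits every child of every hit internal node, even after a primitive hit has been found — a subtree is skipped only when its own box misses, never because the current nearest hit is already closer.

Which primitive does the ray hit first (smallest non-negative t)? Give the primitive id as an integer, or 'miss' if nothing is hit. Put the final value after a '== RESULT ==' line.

Traverse from the root:
N0 x:[7,62/3] y:[0,40] z:[-10,28] -> hit [7,62/3], descend [10, 11, 13, 28]
  N10 x:[38/3,55/3] y:[0,23] z:[-9,17] -> hit [38/3,17], descend [8, 14, 24, 27]
    N8 x:[14,55/3] y:[2,16] z:[9,17] -> hit [14,16], descend [6, 19]
      N6 x:[18,55/3] y:[2,6] z:[9,13] -> miss, prune
      N19 x:[14,16] y:[12,16] z:[15,17] -> hit [15,16] leaf, test {P17@t=15}
    N14 x:[38/3,43/3] y:[0,3] z:[-9,-7] -> miss, prune
    N24 x:[16,53/3] y:[19,20] z:[7,8] -> miss, prune
    N27 x:[49/3,18] y:[20,23] z:[10,13] -> miss, prune
  N11 x:[22/3,12] y:[6,25] z:[-10,-2] -> miss, prune
  N13 x:[13,62/3] y:[30,40] z:[10,28] -> miss, prune
  N28 x:[7,40/3] y:[13,40] z:[1,28] -> hit [13,40/3], descend [1, 21, 22, 23]
    N1 x:[8,40/3] y:[13,31] z:[9,28] -> hit [13,40/3], descend [15, 18]
      N15 x:[13,40/3] y:[13,17] z:[23,28] -> miss, prune
      N18 x:[8,10] y:[30,31] z:[9,14] -> miss, prune
    N21 x:[32/3,38/3] y:[22,27] z:[1,2] -> miss, prune
    N22 x:[7,26/3] y:[36,40] z:[15,20] -> miss, prune
    N23 x:[32/3,37/3] y:[35,36] z:[3,7] -> miss, prune

order=[0, 10, 8, 6, 19, 14, 24, 27, 11, 13, 28, 1, 15, 18, 21, 22, 23]  |boxes|=17  |leaves|=1  hit=P17

== RESULT ==
17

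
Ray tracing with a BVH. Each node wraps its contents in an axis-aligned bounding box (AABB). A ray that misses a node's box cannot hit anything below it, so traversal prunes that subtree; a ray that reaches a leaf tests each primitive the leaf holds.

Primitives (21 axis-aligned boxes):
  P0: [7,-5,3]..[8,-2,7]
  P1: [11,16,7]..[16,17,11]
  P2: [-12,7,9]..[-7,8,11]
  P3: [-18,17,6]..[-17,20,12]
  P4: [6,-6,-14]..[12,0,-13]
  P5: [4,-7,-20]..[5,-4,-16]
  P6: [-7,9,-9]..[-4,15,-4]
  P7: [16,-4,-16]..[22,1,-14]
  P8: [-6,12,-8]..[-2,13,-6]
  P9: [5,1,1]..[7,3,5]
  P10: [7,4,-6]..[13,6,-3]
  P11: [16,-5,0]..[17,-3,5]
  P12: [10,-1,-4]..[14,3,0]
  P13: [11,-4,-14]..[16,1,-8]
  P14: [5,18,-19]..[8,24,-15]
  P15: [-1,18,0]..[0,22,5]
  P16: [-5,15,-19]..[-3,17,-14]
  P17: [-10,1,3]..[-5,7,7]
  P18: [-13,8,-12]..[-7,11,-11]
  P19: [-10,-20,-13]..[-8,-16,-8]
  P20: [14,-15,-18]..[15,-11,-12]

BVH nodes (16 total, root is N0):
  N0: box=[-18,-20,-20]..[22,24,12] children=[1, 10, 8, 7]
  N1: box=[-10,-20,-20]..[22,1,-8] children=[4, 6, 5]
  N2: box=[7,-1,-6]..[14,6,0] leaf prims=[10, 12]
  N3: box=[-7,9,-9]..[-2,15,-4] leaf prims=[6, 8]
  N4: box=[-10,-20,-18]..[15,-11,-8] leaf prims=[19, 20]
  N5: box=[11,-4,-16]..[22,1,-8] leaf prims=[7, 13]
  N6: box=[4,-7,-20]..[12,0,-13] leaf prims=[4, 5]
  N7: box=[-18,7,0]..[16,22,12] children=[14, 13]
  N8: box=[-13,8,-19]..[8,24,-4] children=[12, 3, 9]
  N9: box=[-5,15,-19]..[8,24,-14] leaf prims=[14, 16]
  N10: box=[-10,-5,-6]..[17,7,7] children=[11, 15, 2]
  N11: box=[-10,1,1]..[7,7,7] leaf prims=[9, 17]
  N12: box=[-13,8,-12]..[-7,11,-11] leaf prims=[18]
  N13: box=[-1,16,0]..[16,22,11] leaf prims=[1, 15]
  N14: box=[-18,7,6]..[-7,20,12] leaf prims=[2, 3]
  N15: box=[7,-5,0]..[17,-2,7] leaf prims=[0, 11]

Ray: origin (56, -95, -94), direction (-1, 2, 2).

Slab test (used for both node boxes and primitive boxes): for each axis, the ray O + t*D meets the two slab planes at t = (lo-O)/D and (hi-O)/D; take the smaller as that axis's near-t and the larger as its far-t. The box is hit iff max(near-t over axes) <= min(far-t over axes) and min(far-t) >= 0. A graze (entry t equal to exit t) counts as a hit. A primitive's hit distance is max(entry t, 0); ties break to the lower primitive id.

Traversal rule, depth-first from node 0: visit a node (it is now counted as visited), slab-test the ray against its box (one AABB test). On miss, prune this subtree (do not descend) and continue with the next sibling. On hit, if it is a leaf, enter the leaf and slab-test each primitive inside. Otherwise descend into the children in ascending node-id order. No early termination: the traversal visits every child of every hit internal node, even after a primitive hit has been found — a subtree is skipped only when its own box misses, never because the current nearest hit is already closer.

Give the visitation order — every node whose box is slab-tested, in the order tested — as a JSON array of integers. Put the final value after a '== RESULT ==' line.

Trace the traversal:
N0 x:[34,74] y:[75/2,119/2] z:[37,53] -> hit [75/2,53], descend [1, 7, 8, 10]
  N1 x:[34,66] y:[75/2,48] z:[37,43] -> hit [75/2,43], descend [4, 5, 6]
    N4 x:[41,66] y:[75/2,42] z:[38,43] -> hit [41,42] leaf, test {P19(miss), P20@t=41}
    N5 x:[34,45] y:[91/2,48] z:[39,43] -> miss, prune
    N6 x:[44,52] y:[44,95/2] z:[37,81/2] -> miss, prune
  N7 x:[40,74] y:[51,117/2] z:[47,53] -> hit [51,53], descend [13, 14]
    N13 x:[40,57] y:[111/2,117/2] z:[47,105/2] -> miss, prune
    N14 x:[63,74] y:[51,115/2] z:[50,53] -> miss, prune
  N8 x:[48,69] y:[103/2,119/2] z:[75/2,45] -> miss, prune
  N10 x:[39,66] y:[45,51] z:[44,101/2] -> hit [45,101/2], descend [2, 11, 15]
    N2 x:[42,49] y:[47,101/2] z:[44,47] -> hit [47,47] leaf, test {P10(miss), P12(miss)}
    N11 x:[49,66] y:[48,51] z:[95/2,101/2] -> hit [49,101/2] leaf, test {P9@t=49, P17(miss)}
    N15 x:[39,49] y:[45,93/2] z:[47,101/2] -> miss, prune

order=[0, 1, 4, 5, 6, 7, 13, 14, 8, 10, 2, 11, 15]  |boxes|=13  |leaves|=3  hit=P20

== RESULT ==
[0, 1, 4, 5, 6, 7, 13, 14, 8, 10, 2, 11, 15]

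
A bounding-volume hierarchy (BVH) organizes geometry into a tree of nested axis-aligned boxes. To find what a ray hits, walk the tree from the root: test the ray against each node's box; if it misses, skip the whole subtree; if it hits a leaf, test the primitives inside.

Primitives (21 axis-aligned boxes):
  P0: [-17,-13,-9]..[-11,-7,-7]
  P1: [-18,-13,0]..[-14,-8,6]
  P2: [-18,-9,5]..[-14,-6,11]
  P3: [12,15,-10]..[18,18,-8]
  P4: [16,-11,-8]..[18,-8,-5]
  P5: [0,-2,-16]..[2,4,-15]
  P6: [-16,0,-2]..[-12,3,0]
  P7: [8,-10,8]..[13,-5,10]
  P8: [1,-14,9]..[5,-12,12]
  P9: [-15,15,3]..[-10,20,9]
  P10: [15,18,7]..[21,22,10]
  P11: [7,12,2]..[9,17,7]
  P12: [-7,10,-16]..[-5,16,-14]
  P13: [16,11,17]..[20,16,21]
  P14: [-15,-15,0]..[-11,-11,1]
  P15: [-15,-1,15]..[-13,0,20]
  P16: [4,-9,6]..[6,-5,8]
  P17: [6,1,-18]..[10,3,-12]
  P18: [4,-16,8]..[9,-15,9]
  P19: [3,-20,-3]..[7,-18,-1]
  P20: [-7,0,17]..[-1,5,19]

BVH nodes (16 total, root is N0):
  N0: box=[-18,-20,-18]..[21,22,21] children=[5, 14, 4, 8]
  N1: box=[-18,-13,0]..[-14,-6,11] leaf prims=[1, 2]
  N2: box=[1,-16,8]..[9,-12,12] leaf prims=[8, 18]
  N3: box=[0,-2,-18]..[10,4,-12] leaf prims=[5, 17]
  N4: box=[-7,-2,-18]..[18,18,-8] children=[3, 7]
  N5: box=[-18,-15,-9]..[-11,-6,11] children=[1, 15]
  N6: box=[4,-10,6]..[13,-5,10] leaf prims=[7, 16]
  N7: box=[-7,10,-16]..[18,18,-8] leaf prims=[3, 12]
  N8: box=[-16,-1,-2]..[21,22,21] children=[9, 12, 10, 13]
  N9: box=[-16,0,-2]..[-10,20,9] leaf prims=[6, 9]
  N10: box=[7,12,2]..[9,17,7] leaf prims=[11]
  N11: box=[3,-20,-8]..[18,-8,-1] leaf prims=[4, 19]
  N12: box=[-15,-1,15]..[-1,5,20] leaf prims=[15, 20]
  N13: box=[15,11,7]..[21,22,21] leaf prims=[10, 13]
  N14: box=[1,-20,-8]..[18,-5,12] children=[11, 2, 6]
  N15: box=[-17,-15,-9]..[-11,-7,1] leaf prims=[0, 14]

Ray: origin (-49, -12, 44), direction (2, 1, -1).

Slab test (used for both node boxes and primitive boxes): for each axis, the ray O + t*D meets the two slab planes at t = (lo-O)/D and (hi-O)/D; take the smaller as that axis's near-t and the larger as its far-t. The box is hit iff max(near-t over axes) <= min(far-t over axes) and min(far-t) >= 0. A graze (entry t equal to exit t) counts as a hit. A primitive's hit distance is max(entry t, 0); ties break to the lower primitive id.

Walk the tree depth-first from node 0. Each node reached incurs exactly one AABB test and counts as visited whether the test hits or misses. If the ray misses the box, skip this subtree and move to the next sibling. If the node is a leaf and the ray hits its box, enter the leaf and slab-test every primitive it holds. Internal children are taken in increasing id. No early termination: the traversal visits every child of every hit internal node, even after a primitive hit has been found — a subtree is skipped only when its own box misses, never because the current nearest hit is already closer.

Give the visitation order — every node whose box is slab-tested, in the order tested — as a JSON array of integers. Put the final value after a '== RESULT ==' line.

Walk:
N0 x:[31/2,35] y:[-8,34] z:[23,62] -> hit [23,34], descend [4, 5, 8, 14]
  N4 x:[21,67/2] y:[10,30] z:[52,62] -> miss, prune
  N5 x:[31/2,19] y:[-3,6] z:[33,53] -> miss, prune
  N8 x:[33/2,35] y:[11,34] z:[23,46] -> hit [23,34], descend [9, 10, 12, 13]
    N9 x:[33/2,39/2] y:[12,32] z:[35,46] -> miss, prune
    N10 x:[28,29] y:[24,29] z:[37,42] -> miss, prune
    N12 x:[17,24] y:[11,17] z:[24,29] -> miss, prune
    N13 x:[32,35] y:[23,34] z:[23,37] -> hit [32,34] leaf, test {P10@t=34, P13(miss)}
  N14 x:[25,67/2] y:[-8,7] z:[32,52] -> miss, prune

9 AABB tests over nodes [0, 4, 5, 8, 9, 10, 12, 13, 14]; 1 leaf entered; closest P10.

== RESULT ==
[0, 4, 5, 8, 9, 10, 12, 13, 14]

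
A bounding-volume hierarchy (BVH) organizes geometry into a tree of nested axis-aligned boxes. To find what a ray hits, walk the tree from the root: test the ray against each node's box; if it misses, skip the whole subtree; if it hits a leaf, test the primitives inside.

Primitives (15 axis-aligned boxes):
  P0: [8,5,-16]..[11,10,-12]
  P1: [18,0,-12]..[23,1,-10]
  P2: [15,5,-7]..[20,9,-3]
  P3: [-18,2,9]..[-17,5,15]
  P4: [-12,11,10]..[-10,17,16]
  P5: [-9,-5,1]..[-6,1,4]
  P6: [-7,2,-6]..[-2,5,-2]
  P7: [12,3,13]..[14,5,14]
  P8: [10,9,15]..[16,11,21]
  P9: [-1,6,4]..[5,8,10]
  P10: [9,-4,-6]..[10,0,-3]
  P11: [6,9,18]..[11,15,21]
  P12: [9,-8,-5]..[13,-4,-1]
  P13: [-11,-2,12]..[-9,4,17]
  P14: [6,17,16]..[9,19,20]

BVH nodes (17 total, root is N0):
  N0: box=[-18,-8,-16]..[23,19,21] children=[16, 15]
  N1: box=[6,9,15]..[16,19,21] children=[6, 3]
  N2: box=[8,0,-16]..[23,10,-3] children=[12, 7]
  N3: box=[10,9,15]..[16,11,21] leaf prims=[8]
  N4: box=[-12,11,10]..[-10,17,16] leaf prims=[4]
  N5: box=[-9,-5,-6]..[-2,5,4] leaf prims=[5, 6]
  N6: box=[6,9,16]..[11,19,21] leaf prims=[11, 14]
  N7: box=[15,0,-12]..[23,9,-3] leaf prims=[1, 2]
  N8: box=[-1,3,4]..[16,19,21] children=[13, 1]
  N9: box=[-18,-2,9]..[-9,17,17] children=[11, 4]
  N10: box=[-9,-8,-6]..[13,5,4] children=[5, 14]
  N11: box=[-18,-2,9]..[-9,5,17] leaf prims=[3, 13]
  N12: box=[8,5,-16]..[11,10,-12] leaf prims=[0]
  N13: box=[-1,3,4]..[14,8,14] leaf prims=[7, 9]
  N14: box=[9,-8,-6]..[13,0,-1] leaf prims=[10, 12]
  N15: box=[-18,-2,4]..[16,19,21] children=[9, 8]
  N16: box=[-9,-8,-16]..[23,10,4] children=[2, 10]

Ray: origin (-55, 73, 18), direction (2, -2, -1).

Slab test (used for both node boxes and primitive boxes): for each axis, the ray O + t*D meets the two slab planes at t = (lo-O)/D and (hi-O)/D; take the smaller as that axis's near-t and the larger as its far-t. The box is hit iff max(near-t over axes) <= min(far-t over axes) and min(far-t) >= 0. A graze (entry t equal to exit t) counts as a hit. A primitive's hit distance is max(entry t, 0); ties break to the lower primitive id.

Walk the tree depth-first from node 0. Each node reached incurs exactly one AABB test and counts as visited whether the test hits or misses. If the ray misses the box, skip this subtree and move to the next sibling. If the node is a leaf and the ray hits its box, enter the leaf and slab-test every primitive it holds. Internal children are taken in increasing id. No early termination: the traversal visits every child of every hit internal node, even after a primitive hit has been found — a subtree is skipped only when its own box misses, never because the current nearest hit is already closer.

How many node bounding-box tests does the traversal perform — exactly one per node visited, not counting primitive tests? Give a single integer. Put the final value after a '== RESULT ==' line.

Walk:
N0 x:[37/2,39] y:[27,81/2] z:[-3,34] -> hit [27,34], descend [15, 16]
  N15 x:[37/2,71/2] y:[27,75/2] z:[-3,14] -> miss, prune
  N16 x:[23,39] y:[63/2,81/2] z:[14,34] -> hit [63/2,34], descend [2, 10]
    N2 x:[63/2,39] y:[63/2,73/2] z:[21,34] -> hit [63/2,34], descend [7, 12]
      N7 x:[35,39] y:[32,73/2] z:[21,30] -> miss, prune
      N12 x:[63/2,33] y:[63/2,34] z:[30,34] -> hit [63/2,33] leaf, test {P0@t=63/2}
    N10 x:[23,34] y:[34,81/2] z:[14,24] -> miss, prune

7 AABB tests over nodes [0, 15, 16, 2, 7, 12, 10]; 1 leaf entered; closest P0.

== RESULT ==
7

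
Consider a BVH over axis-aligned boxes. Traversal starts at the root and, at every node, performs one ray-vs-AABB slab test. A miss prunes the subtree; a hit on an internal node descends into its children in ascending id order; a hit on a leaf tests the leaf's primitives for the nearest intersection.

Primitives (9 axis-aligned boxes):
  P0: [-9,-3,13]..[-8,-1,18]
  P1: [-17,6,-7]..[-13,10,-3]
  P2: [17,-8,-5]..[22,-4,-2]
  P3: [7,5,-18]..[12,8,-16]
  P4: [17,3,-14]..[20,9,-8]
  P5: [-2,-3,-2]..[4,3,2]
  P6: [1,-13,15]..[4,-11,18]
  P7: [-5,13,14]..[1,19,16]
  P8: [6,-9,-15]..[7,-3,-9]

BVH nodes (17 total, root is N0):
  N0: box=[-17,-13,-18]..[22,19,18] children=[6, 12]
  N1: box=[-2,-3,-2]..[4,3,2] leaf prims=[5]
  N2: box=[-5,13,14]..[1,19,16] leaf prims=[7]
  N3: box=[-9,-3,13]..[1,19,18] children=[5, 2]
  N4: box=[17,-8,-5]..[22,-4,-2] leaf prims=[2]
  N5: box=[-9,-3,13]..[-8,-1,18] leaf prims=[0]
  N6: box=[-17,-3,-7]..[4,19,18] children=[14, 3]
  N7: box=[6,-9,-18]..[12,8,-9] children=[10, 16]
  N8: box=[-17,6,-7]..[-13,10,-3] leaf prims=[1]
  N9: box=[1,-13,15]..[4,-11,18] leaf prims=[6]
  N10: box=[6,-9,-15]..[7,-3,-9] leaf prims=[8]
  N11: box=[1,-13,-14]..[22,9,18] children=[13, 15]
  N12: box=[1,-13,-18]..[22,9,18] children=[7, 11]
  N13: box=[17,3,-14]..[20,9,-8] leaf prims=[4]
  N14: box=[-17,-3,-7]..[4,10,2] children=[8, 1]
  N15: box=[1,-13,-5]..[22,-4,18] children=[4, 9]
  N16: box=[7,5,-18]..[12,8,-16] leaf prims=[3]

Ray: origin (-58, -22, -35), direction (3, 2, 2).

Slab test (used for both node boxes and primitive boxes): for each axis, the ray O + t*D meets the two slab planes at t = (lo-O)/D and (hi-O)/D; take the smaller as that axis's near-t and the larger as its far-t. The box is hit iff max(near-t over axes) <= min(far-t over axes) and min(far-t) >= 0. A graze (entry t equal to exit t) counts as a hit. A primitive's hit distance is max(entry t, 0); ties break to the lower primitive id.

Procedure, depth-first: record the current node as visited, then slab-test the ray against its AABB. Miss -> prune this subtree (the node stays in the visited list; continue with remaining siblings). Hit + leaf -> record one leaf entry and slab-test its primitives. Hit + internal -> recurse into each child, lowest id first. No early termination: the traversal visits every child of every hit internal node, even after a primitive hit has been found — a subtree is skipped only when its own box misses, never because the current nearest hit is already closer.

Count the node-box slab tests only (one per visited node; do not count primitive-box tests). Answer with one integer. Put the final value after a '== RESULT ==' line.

Walk:
N0 x:[41/3,80/3] y:[9/2,41/2] z:[17/2,53/2] -> hit [41/3,41/2], descend [6, 12]
  N6 x:[41/3,62/3] y:[19/2,41/2] z:[14,53/2] -> hit [14,41/2], descend [3, 14]
    N3 x:[49/3,59/3] y:[19/2,41/2] z:[24,53/2] -> miss, prune
    N14 x:[41/3,62/3] y:[19/2,16] z:[14,37/2] -> hit [14,16], descend [1, 8]
      N1 x:[56/3,62/3] y:[19/2,25/2] z:[33/2,37/2] -> miss, prune
      N8 x:[41/3,15] y:[14,16] z:[14,16] -> hit [14,15] leaf, test {P1@t=14}
  N12 x:[59/3,80/3] y:[9/2,31/2] z:[17/2,53/2] -> miss, prune

7 AABB tests over nodes [0, 6, 3, 14, 1, 8, 12]; 1 leaf entered; closest P1.

== RESULT ==
7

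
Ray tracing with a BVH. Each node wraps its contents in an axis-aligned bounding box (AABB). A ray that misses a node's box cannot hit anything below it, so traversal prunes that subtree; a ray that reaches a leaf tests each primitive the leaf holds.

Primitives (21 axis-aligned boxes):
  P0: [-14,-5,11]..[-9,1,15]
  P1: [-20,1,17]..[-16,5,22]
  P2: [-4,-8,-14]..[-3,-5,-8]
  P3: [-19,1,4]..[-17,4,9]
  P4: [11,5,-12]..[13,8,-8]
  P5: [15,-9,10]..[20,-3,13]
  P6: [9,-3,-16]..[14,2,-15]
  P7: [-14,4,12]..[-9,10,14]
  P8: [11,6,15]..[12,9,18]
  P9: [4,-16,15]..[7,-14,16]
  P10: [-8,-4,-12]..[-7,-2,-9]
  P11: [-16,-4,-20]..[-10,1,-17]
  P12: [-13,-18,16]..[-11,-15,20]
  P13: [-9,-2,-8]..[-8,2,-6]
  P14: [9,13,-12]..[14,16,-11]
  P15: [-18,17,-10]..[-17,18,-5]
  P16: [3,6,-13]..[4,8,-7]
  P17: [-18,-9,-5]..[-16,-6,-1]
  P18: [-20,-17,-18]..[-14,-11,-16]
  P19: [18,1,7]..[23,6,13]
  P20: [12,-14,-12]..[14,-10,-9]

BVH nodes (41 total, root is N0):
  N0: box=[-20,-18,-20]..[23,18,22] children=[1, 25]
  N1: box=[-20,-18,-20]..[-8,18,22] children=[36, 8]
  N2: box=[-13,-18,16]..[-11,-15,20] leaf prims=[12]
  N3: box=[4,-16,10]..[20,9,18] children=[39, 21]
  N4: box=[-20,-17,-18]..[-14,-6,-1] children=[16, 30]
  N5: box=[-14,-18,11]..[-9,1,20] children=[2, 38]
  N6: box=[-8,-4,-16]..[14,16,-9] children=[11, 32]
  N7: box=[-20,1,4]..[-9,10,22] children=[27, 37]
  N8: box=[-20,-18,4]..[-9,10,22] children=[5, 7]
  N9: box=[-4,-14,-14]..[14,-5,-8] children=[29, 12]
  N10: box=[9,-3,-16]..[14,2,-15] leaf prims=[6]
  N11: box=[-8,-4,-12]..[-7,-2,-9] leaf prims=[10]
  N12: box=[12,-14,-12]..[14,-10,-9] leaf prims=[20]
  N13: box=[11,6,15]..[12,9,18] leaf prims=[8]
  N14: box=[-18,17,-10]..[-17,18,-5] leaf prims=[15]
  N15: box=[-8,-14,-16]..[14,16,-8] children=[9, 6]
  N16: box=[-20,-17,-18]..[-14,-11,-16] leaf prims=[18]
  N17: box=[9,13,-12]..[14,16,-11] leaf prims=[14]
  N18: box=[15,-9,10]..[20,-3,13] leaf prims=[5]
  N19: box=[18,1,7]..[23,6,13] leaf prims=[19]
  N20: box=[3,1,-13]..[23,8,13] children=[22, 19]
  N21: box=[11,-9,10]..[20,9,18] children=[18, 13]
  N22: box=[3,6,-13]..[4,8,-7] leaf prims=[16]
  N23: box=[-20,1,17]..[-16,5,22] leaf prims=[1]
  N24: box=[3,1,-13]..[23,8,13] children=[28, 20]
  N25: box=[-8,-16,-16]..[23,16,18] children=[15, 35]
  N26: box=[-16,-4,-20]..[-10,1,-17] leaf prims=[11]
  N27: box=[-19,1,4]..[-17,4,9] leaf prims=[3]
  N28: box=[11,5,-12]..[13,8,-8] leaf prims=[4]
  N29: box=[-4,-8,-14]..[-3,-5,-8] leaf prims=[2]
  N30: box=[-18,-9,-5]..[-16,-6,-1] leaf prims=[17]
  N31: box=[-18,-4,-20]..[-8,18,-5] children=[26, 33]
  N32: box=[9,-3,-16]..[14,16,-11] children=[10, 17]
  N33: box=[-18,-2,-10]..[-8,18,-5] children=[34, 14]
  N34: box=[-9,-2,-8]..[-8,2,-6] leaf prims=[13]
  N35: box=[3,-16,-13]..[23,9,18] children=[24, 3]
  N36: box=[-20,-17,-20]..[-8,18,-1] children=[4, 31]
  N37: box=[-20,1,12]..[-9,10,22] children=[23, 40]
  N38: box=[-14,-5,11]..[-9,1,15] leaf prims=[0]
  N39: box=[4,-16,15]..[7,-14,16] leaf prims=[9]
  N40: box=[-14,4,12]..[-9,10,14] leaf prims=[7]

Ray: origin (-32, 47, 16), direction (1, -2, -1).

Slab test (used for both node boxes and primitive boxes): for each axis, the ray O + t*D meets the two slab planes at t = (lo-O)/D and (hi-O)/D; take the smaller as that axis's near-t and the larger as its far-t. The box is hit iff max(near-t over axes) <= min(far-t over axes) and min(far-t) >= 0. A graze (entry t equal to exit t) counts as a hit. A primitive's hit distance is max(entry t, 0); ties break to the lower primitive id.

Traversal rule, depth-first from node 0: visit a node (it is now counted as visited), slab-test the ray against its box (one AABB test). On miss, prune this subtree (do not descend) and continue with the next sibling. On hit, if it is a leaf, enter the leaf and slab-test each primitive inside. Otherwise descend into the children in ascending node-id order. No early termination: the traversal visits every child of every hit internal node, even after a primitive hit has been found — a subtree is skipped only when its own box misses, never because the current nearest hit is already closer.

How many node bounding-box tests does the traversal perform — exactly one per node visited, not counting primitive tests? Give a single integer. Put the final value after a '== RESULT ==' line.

Trace the traversal:
N0 x:[12,55] y:[29/2,65/2] z:[-6,36] -> hit [29/2,65/2], descend [1, 25]
  N1 x:[12,24] y:[29/2,65/2] z:[-6,36] -> hit [29/2,24], descend [8, 36]
    N8 x:[12,23] y:[37/2,65/2] z:[-6,12] -> miss, prune
    N36 x:[12,24] y:[29/2,32] z:[17,36] -> hit [17,24], descend [4, 31]
      N4 x:[12,18] y:[53/2,32] z:[17,34] -> miss, prune
      N31 x:[14,24] y:[29/2,51/2] z:[21,36] -> hit [21,24], descend [26, 33]
        N26 x:[16,22] y:[23,51/2] z:[33,36] -> miss, prune
        N33 x:[14,24] y:[29/2,49/2] z:[21,26] -> hit [21,24], descend [14, 34]
          N14 x:[14,15] y:[29/2,15] z:[21,26] -> miss, prune
          N34 x:[23,24] y:[45/2,49/2] z:[22,24] -> hit [23,24] leaf, test {P13@t=23}
  N25 x:[24,55] y:[31/2,63/2] z:[-2,32] -> hit [24,63/2], descend [15, 35]
    N15 x:[24,46] y:[31/2,61/2] z:[24,32] -> hit [24,61/2], descend [6, 9]
      N6 x:[24,46] y:[31/2,51/2] z:[25,32] -> hit [25,51/2], descend [11, 32]
        N11 x:[24,25] y:[49/2,51/2] z:[25,28] -> hit [25,25] leaf, test {P10@t=25}
        N32 x:[41,46] y:[31/2,25] z:[27,32] -> miss, prune
      N9 x:[28,46] y:[26,61/2] z:[24,30] -> hit [28,30], descend [12, 29]
        N12 x:[44,46] y:[57/2,61/2] z:[25,28] -> miss, prune
        N29 x:[28,29] y:[26,55/2] z:[24,30] -> miss, prune
    N35 x:[35,55] y:[19,63/2] z:[-2,29] -> miss, prune

Visited [0, 1, 8, 36, 4, 31, 26, 33, 14, 34, 25, 15, 6, 11, 32, 9, 12, 29, 35]. Tests: 19 box, 2 leaf. Nearest: P13.

== RESULT ==
19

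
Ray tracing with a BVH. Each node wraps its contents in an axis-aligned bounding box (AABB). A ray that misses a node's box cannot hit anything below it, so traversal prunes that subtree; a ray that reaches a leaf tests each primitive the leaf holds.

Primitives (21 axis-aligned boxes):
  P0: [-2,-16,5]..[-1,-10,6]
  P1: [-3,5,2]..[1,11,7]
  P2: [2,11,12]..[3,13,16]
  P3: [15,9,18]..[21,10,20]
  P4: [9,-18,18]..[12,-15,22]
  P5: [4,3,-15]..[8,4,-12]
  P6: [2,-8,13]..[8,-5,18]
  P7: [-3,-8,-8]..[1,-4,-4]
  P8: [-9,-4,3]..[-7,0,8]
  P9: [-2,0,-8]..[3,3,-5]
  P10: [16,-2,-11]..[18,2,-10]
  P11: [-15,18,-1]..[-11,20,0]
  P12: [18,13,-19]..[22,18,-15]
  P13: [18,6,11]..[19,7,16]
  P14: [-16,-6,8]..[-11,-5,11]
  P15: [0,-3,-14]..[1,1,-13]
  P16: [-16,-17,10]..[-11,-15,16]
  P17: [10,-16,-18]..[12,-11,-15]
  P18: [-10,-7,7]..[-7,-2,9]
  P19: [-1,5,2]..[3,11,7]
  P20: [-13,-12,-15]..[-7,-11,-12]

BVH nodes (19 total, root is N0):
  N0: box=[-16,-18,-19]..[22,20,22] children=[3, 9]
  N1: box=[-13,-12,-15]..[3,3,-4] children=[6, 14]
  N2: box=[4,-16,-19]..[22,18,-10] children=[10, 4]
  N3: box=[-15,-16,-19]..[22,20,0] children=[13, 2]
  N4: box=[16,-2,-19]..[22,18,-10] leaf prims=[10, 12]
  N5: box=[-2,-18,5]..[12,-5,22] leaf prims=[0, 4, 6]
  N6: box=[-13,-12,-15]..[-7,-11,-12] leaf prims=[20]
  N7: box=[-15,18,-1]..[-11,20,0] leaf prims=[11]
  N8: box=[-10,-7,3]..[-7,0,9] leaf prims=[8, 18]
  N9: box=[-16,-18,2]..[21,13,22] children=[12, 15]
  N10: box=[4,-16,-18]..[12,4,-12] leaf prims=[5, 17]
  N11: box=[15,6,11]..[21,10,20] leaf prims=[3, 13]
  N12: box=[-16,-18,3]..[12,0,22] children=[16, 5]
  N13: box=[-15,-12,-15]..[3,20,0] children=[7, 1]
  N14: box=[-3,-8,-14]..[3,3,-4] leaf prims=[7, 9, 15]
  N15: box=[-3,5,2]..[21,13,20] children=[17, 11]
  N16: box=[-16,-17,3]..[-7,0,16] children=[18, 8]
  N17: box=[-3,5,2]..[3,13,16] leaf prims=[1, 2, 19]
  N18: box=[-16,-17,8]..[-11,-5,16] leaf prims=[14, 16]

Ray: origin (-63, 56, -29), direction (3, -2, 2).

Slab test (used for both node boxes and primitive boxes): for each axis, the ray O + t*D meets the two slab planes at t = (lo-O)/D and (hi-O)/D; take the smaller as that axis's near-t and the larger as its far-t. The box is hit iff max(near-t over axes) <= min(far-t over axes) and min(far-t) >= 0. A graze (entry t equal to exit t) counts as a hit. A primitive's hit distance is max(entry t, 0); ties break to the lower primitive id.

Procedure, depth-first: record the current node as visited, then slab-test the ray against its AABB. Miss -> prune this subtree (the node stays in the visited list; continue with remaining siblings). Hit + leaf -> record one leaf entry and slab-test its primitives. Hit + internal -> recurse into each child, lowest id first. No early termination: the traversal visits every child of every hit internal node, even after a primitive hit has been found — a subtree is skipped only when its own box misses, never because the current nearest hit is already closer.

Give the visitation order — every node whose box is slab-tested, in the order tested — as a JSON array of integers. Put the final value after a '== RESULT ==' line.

Trace the traversal:
N0 x:[47/3,85/3] y:[18,37] z:[5,51/2] -> hit [18,51/2], descend [3, 9]
  N3 x:[16,85/3] y:[18,36] z:[5,29/2] -> miss, prune
  N9 x:[47/3,28] y:[43/2,37] z:[31/2,51/2] -> hit [43/2,51/2], descend [12, 15]
    N12 x:[47/3,25] y:[28,37] z:[16,51/2] -> miss, prune
    N15 x:[20,28] y:[43/2,51/2] z:[31/2,49/2] -> hit [43/2,49/2], descend [11, 17]
      N11 x:[26,28] y:[23,25] z:[20,49/2] -> miss, prune
      N17 x:[20,22] y:[43/2,51/2] z:[31/2,45/2] -> hit [43/2,22] leaf, test {P1(miss), P2@t=65/3, P19(miss)}

Summary -> nodes [0, 3, 9, 12, 15, 11, 17]; box-tests=7; leaf-entries=1; first=P2

== RESULT ==
[0, 3, 9, 12, 15, 11, 17]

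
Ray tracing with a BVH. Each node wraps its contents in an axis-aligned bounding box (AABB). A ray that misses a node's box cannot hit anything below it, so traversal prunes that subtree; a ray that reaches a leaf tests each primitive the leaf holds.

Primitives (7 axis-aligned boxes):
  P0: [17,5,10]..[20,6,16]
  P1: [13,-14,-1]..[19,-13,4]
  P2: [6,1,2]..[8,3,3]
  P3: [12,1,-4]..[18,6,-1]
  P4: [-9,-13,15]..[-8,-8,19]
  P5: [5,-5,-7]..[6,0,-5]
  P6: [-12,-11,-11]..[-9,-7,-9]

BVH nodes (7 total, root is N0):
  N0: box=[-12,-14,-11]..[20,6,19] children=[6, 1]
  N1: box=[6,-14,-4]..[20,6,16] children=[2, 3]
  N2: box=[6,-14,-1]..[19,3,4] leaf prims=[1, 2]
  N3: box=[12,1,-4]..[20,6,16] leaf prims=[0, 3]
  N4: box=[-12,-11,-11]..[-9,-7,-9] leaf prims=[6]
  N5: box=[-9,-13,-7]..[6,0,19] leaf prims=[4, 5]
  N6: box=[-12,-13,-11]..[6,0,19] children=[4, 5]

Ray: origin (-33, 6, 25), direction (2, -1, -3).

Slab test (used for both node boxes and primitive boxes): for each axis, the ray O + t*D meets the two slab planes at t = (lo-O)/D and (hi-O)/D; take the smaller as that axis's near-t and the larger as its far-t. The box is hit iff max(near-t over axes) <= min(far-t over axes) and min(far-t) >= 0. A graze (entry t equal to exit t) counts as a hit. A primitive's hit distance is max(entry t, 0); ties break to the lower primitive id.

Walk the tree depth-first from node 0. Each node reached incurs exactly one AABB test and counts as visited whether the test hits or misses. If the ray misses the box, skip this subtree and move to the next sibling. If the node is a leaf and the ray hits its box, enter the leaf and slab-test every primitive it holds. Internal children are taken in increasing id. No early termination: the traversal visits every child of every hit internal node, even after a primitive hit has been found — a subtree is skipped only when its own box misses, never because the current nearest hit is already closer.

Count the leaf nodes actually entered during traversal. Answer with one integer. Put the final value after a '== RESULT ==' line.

Walk:
N0 x:[21/2,53/2] y:[0,20] z:[2,12] -> hit [21/2,12], descend [1, 6]
  N1 x:[39/2,53/2] y:[0,20] z:[3,29/3] -> miss, prune
  N6 x:[21/2,39/2] y:[6,19] z:[2,12] -> hit [21/2,12], descend [4, 5]
    N4 x:[21/2,12] y:[13,17] z:[34/3,12] -> miss, prune
    N5 x:[12,39/2] y:[6,19] z:[2,32/3] -> miss, prune

5 AABB tests over nodes [0, 1, 6, 4, 5]; 0 leaves entered; closest miss.

== RESULT ==
0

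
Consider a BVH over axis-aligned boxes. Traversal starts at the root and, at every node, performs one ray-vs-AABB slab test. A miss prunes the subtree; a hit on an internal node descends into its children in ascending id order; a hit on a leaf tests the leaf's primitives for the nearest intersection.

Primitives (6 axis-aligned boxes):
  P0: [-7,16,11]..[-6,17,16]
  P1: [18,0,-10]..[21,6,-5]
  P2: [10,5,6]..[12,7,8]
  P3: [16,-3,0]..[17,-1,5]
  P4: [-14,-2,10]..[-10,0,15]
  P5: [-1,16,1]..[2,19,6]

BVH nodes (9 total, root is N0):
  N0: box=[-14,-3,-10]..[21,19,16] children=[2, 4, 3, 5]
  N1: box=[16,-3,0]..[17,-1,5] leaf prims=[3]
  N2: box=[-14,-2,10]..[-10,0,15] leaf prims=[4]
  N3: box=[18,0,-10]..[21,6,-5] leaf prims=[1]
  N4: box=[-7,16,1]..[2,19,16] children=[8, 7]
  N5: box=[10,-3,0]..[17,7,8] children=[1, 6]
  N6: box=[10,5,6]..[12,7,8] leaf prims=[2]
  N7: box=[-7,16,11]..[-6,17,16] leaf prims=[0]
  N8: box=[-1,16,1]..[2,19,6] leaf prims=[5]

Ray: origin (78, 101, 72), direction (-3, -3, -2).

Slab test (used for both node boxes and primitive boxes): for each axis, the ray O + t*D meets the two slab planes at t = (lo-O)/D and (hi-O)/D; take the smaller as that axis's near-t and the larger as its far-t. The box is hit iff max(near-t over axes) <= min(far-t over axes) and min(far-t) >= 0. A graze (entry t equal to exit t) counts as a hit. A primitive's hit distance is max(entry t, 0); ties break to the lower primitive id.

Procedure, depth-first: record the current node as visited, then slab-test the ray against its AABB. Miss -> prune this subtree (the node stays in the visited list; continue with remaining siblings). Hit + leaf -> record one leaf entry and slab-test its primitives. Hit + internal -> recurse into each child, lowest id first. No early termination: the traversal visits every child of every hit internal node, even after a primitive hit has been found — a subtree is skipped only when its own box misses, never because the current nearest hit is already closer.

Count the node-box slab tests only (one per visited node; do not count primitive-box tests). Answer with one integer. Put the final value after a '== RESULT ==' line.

Trace the traversal:
N0 x:[19,92/3] y:[82/3,104/3] z:[28,41] -> hit [28,92/3], descend [2, 3, 4, 5]
  N2 x:[88/3,92/3] y:[101/3,103/3] z:[57/2,31] -> miss, prune
  N3 x:[19,20] y:[95/3,101/3] z:[77/2,41] -> miss, prune
  N4 x:[76/3,85/3] y:[82/3,85/3] z:[28,71/2] -> hit [28,85/3], descend [7, 8]
    N7 x:[28,85/3] y:[28,85/3] z:[28,61/2] -> hit [28,85/3] leaf, test {P0@t=28}
    N8 x:[76/3,79/3] y:[82/3,85/3] z:[33,71/2] -> miss, prune
  N5 x:[61/3,68/3] y:[94/3,104/3] z:[32,36] -> miss, prune

Visited [0, 2, 3, 4, 7, 8, 5]. Tests: 7 box, 1 leaf. Nearest: P0.

== RESULT ==
7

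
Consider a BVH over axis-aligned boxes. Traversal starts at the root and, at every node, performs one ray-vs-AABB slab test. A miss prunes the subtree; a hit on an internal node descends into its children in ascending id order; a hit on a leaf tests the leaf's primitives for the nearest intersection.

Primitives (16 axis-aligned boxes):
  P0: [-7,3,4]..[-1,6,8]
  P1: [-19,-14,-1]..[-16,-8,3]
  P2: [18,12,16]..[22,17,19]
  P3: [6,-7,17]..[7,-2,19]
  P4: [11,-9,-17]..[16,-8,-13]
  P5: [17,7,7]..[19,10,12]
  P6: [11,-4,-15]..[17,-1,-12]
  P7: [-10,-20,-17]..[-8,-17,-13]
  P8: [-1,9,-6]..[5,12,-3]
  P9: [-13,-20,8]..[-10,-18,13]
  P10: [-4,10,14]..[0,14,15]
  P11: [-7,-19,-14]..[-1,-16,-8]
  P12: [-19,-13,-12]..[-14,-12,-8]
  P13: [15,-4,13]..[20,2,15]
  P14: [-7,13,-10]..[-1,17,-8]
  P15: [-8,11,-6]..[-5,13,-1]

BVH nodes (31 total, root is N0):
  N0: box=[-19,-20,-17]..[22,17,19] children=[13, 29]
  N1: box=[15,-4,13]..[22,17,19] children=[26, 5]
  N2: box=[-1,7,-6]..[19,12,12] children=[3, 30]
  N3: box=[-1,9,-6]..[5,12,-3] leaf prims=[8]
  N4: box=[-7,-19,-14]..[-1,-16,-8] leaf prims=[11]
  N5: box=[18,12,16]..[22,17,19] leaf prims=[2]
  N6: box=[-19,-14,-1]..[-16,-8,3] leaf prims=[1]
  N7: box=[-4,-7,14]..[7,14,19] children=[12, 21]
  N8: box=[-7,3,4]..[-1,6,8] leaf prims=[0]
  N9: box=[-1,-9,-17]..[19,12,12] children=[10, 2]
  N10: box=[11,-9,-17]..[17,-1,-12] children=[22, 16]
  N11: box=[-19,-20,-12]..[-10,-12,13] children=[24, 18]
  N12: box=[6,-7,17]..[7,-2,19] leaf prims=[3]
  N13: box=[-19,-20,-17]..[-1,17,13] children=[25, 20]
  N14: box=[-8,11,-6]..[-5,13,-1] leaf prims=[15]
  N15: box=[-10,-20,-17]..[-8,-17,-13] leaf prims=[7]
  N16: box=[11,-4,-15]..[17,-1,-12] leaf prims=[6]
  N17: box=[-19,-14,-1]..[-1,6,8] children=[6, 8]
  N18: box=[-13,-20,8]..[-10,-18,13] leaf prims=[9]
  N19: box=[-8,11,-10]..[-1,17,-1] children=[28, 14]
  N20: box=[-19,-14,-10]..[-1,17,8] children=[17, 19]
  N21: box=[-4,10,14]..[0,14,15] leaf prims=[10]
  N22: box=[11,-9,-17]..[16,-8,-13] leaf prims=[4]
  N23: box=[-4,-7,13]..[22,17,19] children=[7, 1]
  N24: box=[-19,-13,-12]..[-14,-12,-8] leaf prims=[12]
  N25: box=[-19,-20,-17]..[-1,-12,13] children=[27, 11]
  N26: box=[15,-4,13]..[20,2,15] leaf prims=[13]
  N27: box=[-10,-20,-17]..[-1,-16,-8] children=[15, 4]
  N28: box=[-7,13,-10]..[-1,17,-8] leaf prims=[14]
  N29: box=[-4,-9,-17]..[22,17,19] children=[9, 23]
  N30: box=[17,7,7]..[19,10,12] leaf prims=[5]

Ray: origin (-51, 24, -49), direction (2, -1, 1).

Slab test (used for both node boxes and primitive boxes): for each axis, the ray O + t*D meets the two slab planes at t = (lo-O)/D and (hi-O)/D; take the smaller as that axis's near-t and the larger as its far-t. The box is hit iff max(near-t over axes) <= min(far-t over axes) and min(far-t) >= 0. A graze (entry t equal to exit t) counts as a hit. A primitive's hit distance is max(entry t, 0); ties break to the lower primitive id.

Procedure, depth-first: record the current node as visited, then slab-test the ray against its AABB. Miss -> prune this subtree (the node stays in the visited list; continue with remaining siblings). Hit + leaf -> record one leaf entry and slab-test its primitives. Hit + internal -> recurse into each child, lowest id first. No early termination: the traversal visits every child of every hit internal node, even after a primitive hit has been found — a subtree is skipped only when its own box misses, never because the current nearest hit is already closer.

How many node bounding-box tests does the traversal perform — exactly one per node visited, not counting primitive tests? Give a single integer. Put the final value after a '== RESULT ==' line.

Trace the traversal:
N0 x:[16,73/2] y:[7,44] z:[32,68] -> hit [32,73/2], descend [13, 29]
  N13 x:[16,25] y:[7,44] z:[32,62] -> miss, prune
  N29 x:[47/2,73/2] y:[7,33] z:[32,68] -> hit [32,33], descend [9, 23]
    N9 x:[25,35] y:[12,33] z:[32,61] -> hit [32,33], descend [2, 10]
      N2 x:[25,35] y:[12,17] z:[43,61] -> miss, prune
      N10 x:[31,34] y:[25,33] z:[32,37] -> hit [32,33], descend [16, 22]
        N16 x:[31,34] y:[25,28] z:[34,37] -> miss, prune
        N22 x:[31,67/2] y:[32,33] z:[32,36] -> hit [32,33] leaf, test {P4@t=32}
    N23 x:[47/2,73/2] y:[7,31] z:[62,68] -> miss, prune

order=[0, 13, 29, 9, 2, 10, 16, 22, 23]  |boxes|=9  |leaves|=1  hit=P4

== RESULT ==
9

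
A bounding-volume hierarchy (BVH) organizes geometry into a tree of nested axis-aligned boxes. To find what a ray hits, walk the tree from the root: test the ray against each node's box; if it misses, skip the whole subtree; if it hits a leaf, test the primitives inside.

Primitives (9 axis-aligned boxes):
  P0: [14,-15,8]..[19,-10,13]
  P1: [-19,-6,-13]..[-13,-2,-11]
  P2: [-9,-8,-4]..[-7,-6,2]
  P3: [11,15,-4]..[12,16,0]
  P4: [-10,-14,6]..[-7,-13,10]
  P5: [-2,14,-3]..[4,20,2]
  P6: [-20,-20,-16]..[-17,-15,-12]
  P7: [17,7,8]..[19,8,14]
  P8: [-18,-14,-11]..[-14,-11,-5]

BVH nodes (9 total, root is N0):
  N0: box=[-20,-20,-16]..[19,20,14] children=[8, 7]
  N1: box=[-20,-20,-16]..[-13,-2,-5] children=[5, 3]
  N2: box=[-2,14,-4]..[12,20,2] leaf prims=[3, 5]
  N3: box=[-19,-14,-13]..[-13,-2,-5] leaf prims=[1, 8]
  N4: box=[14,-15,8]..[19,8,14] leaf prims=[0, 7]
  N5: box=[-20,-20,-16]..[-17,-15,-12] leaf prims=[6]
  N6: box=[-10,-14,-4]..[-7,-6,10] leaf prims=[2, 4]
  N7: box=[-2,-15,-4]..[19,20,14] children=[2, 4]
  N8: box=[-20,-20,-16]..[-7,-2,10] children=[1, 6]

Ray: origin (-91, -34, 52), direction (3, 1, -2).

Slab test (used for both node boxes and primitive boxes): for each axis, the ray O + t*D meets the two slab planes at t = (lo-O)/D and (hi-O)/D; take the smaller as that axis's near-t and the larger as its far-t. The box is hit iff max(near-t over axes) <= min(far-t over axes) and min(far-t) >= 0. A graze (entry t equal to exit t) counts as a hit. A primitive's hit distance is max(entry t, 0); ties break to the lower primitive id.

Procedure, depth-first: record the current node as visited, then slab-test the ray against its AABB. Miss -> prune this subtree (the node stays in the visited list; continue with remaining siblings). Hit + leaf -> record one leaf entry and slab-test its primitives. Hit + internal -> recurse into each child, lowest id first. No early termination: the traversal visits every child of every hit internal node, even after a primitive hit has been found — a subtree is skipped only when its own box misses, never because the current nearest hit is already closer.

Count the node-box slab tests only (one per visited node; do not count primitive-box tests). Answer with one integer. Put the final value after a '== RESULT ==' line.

Trace the traversal:
N0 x:[71/3,110/3] y:[14,54] z:[19,34] -> hit [71/3,34], descend [7, 8]
  N7 x:[89/3,110/3] y:[19,54] z:[19,28] -> miss, prune
  N8 x:[71/3,28] y:[14,32] z:[21,34] -> hit [71/3,28], descend [1, 6]
    N1 x:[71/3,26] y:[14,32] z:[57/2,34] -> miss, prune
    N6 x:[27,28] y:[20,28] z:[21,28] -> hit [27,28] leaf, test {P2@t=82/3, P4(miss)}

Visited [0, 7, 8, 1, 6]. Tests: 5 box, 1 leaf. Nearest: P2.

== RESULT ==
5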